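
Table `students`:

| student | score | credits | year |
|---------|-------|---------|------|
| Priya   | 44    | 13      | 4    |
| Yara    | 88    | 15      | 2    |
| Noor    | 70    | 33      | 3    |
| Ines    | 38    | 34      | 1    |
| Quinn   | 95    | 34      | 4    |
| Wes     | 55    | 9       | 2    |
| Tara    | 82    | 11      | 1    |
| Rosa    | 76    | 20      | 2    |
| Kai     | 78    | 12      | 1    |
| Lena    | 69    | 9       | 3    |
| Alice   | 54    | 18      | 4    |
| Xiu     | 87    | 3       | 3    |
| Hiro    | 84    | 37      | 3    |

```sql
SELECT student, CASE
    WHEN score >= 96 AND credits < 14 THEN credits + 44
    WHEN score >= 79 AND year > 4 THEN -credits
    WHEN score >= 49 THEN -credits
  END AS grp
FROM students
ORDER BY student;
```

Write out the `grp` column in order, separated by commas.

student=Alice: score >= 49 → -18
student=Hiro: score >= 49 → -37
student=Ines: (no match → NULL) → NULL
student=Kai: score >= 49 → -12
student=Lena: score >= 49 → -9
student=Noor: score >= 49 → -33
student=Priya: (no match → NULL) → NULL
student=Quinn: score >= 49 → -34
student=Rosa: score >= 49 → -20
student=Tara: score >= 49 → -11
student=Wes: score >= 49 → -9
student=Xiu: score >= 49 → -3
student=Yara: score >= 49 → -15

-18, -37, NULL, -12, -9, -33, NULL, -34, -20, -11, -9, -3, -15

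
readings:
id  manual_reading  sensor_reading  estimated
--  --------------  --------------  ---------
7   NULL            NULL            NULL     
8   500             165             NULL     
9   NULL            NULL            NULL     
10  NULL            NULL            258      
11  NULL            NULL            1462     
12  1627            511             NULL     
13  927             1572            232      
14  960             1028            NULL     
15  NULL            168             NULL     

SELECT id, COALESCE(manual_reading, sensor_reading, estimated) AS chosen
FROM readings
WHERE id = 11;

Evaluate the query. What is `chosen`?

id = 11: manual_reading=NULL, sensor_reading=NULL, estimated=1462.
manual_reading=NULL, sensor_reading=NULL, estimated=1462 → 1462

1462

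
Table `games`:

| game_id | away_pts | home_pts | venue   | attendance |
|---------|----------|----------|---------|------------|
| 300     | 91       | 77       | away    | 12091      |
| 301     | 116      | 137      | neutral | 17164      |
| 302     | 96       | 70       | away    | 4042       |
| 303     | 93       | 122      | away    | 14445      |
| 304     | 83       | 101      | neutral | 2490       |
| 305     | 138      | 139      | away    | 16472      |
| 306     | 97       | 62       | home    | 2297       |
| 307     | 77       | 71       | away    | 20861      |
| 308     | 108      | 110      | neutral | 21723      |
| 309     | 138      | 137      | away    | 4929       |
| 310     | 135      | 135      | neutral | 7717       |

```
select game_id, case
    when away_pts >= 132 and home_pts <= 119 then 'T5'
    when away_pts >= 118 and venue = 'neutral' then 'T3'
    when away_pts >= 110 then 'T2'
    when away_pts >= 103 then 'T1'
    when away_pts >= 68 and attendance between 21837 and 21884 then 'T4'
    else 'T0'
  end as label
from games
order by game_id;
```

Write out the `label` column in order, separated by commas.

game_id=300: ELSE → T0
game_id=301: away_pts >= 110 → T2
game_id=302: ELSE → T0
game_id=303: ELSE → T0
game_id=304: ELSE → T0
game_id=305: away_pts >= 110 → T2
game_id=306: ELSE → T0
game_id=307: ELSE → T0
game_id=308: away_pts >= 103 → T1
game_id=309: away_pts >= 110 → T2
game_id=310: away_pts >= 118 and venue = 'neutral' → T3

T0, T2, T0, T0, T0, T2, T0, T0, T1, T2, T3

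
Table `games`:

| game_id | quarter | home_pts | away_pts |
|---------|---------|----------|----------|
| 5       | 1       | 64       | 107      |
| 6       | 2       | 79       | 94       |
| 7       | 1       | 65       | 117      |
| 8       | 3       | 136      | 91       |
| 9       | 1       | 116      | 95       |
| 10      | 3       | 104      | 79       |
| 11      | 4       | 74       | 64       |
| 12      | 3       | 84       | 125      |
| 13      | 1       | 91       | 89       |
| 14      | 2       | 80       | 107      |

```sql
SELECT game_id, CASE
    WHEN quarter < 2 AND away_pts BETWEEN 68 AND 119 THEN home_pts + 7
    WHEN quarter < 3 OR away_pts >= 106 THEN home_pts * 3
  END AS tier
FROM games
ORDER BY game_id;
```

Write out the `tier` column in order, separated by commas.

game_id=5: quarter < 2 AND away_pts BETWEEN 68 AND 119 → 71
game_id=6: quarter < 3 OR away_pts >= 106 → 237
game_id=7: quarter < 2 AND away_pts BETWEEN 68 AND 119 → 72
game_id=8: (no match → NULL) → NULL
game_id=9: quarter < 2 AND away_pts BETWEEN 68 AND 119 → 123
game_id=10: (no match → NULL) → NULL
game_id=11: (no match → NULL) → NULL
game_id=12: quarter < 3 OR away_pts >= 106 → 252
game_id=13: quarter < 2 AND away_pts BETWEEN 68 AND 119 → 98
game_id=14: quarter < 3 OR away_pts >= 106 → 240

71, 237, 72, NULL, 123, NULL, NULL, 252, 98, 240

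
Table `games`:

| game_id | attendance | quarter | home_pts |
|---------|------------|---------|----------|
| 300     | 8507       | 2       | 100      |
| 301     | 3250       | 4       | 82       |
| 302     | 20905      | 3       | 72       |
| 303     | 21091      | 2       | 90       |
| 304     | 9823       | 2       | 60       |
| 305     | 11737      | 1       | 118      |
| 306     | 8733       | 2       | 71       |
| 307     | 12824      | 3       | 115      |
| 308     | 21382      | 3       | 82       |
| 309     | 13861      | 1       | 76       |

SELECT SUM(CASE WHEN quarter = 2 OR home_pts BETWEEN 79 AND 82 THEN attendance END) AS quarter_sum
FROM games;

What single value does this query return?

72786

game_id=300: ✓ → 8507
game_id=301: ✓ → 3250
game_id=302: ✗
game_id=303: ✓ → 21091
game_id=304: ✓ → 9823
game_id=305: ✗
game_id=306: ✓ → 8733
game_id=307: ✗
game_id=308: ✓ → 21382
game_id=309: ✗
quarter_sum = 8507 + 3250 + 21091 + 9823 + 8733 + 21382 = 72786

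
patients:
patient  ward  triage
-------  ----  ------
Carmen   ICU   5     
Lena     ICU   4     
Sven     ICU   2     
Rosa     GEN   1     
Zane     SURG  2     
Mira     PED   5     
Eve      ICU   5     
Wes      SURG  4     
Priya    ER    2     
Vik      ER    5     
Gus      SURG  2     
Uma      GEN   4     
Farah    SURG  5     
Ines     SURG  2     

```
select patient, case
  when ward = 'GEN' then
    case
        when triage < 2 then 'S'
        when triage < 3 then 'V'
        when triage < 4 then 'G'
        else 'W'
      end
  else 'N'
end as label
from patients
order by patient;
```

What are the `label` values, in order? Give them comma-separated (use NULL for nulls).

N, N, N, N, N, N, N, N, S, N, W, N, N, N

patient=Carmen: ward='ICU' → outer ELSE → N
patient=Eve: ward='ICU' → outer ELSE → N
patient=Farah: ward='SURG' → outer ELSE → N
patient=Gus: ward='SURG' → outer ELSE → N
patient=Ines: ward='SURG' → outer ELSE → N
patient=Lena: ward='ICU' → outer ELSE → N
patient=Mira: ward='PED' → outer ELSE → N
patient=Priya: ward='ER' → outer ELSE → N
patient=Rosa: ward='GEN' → inner[triage < 2] → S
patient=Sven: ward='ICU' → outer ELSE → N
patient=Uma: ward='GEN' → inner[ELSE] → W
patient=Vik: ward='ER' → outer ELSE → N
patient=Wes: ward='SURG' → outer ELSE → N
patient=Zane: ward='SURG' → outer ELSE → N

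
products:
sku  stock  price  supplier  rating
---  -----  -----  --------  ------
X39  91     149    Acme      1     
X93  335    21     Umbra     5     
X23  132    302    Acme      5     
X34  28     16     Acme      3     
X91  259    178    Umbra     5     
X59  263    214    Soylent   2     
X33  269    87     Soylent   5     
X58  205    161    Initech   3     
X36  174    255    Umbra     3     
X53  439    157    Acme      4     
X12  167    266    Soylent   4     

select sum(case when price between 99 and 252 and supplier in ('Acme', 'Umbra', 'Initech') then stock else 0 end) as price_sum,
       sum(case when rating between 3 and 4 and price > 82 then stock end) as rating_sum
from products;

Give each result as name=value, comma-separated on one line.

[price_sum: price between 99 and 252 and supplier in ('Acme', 'Umbra', 'Initech')]
sku=X39: ✓ → 91
sku=X93: ✗
sku=X23: ✗
sku=X34: ✗
sku=X91: ✓ → 259
sku=X59: ✗
sku=X33: ✗
sku=X58: ✓ → 205
sku=X36: ✗
sku=X53: ✓ → 439
sku=X12: ✗
price_sum = 91 + 259 + 205 + 439 = 994
—
[rating_sum: rating between 3 and 4 and price > 82]
sku=X39: ✗
sku=X93: ✗
sku=X23: ✗
sku=X34: ✗
sku=X91: ✗
sku=X59: ✗
sku=X33: ✗
sku=X58: ✓ → 205
sku=X36: ✓ → 174
sku=X53: ✓ → 439
sku=X12: ✓ → 167
rating_sum = 205 + 174 + 439 + 167 = 985

price_sum=994, rating_sum=985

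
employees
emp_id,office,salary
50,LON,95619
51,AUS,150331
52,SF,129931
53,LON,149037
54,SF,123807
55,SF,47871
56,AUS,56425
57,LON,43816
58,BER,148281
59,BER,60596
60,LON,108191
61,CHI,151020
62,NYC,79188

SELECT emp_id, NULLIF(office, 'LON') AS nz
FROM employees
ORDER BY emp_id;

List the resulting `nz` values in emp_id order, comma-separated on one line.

emp_id=50: office=LON vs LON: equal → NULL
emp_id=51: office=AUS vs LON: differ → AUS
emp_id=52: office=SF vs LON: differ → SF
emp_id=53: office=LON vs LON: equal → NULL
emp_id=54: office=SF vs LON: differ → SF
emp_id=55: office=SF vs LON: differ → SF
emp_id=56: office=AUS vs LON: differ → AUS
emp_id=57: office=LON vs LON: equal → NULL
emp_id=58: office=BER vs LON: differ → BER
emp_id=59: office=BER vs LON: differ → BER
emp_id=60: office=LON vs LON: equal → NULL
emp_id=61: office=CHI vs LON: differ → CHI
emp_id=62: office=NYC vs LON: differ → NYC

NULL, AUS, SF, NULL, SF, SF, AUS, NULL, BER, BER, NULL, CHI, NYC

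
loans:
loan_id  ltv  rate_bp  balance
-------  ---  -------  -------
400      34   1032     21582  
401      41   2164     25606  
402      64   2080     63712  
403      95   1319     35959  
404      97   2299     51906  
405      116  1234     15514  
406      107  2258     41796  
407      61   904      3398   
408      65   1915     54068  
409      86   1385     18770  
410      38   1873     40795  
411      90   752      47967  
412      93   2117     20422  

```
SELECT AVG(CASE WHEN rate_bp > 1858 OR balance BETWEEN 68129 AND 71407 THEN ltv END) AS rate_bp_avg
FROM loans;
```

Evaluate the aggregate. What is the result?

loan_id=400: ✗
loan_id=401: ✓ → 41
loan_id=402: ✓ → 64
loan_id=403: ✗
loan_id=404: ✓ → 97
loan_id=405: ✗
loan_id=406: ✓ → 107
loan_id=407: ✗
loan_id=408: ✓ → 65
loan_id=409: ✗
loan_id=410: ✓ → 38
loan_id=411: ✗
loan_id=412: ✓ → 93
rate_bp_avg = (41 + 64 + 97 + 107 + 65 + 38 + 93) / 7 = 72.1428571429

72.1428571429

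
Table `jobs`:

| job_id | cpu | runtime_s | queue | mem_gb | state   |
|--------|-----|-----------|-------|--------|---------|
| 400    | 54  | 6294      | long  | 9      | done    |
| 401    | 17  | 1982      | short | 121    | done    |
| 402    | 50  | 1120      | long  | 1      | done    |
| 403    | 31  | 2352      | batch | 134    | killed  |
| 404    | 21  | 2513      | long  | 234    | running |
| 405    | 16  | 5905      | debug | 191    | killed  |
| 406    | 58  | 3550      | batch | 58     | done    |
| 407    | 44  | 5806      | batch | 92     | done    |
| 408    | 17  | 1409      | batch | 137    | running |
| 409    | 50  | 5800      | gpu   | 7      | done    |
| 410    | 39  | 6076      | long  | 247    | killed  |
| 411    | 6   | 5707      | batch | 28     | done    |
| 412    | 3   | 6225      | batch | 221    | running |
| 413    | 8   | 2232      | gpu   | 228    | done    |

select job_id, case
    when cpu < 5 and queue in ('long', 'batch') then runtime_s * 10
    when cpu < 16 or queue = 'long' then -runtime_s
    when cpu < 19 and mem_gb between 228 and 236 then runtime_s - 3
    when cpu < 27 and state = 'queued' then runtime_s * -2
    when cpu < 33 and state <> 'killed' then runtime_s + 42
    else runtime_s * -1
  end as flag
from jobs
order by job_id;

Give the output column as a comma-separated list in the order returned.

job_id=400: cpu < 16 or queue = 'long' → -6294
job_id=401: cpu < 33 and state <> 'killed' → 2024
job_id=402: cpu < 16 or queue = 'long' → -1120
job_id=403: ELSE → -2352
job_id=404: cpu < 16 or queue = 'long' → -2513
job_id=405: ELSE → -5905
job_id=406: ELSE → -3550
job_id=407: ELSE → -5806
job_id=408: cpu < 33 and state <> 'killed' → 1451
job_id=409: ELSE → -5800
job_id=410: cpu < 16 or queue = 'long' → -6076
job_id=411: cpu < 16 or queue = 'long' → -5707
job_id=412: cpu < 5 and queue in ('long', 'batch') → 62250
job_id=413: cpu < 16 or queue = 'long' → -2232

-6294, 2024, -1120, -2352, -2513, -5905, -3550, -5806, 1451, -5800, -6076, -5707, 62250, -2232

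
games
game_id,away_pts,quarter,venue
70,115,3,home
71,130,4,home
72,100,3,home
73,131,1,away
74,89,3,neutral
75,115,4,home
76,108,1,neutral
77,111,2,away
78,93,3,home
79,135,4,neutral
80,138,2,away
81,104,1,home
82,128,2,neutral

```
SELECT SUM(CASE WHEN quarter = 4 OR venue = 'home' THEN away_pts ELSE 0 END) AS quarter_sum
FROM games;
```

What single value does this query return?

792

game_id=70: ✓ → 115
game_id=71: ✓ → 130
game_id=72: ✓ → 100
game_id=73: ✗
game_id=74: ✗
game_id=75: ✓ → 115
game_id=76: ✗
game_id=77: ✗
game_id=78: ✓ → 93
game_id=79: ✓ → 135
game_id=80: ✗
game_id=81: ✓ → 104
game_id=82: ✗
quarter_sum = 115 + 130 + 100 + 115 + 93 + 135 + 104 = 792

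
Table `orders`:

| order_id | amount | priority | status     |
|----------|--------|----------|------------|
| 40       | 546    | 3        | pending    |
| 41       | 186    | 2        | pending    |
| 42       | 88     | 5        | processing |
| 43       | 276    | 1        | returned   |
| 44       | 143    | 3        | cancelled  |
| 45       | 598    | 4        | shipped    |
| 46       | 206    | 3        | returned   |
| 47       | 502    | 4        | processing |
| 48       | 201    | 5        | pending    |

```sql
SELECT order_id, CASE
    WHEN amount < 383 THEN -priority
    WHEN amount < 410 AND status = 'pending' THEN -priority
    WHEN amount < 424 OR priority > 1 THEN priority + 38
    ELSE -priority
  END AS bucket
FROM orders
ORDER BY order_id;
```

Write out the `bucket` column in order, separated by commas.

order_id=40: amount < 424 OR priority > 1 → 41
order_id=41: amount < 383 → -2
order_id=42: amount < 383 → -5
order_id=43: amount < 383 → -1
order_id=44: amount < 383 → -3
order_id=45: amount < 424 OR priority > 1 → 42
order_id=46: amount < 383 → -3
order_id=47: amount < 424 OR priority > 1 → 42
order_id=48: amount < 383 → -5

41, -2, -5, -1, -3, 42, -3, 42, -5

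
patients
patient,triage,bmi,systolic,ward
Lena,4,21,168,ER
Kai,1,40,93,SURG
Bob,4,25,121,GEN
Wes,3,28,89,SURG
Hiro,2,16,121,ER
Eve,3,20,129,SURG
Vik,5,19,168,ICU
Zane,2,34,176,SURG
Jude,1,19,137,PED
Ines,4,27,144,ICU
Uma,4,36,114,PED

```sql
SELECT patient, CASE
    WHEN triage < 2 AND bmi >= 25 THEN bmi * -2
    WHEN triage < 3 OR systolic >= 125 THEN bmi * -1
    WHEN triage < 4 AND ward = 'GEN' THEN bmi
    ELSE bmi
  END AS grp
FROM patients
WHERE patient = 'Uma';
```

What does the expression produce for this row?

36

patient = Uma: triage=4, bmi=36, systolic=114, ward=PED.
triage < 2 AND bmi >= 25 → false
triage < 3 OR systolic >= 125 → false
triage < 4 AND ward = 'GEN' → false
No prior WHEN matched → ELSE → 36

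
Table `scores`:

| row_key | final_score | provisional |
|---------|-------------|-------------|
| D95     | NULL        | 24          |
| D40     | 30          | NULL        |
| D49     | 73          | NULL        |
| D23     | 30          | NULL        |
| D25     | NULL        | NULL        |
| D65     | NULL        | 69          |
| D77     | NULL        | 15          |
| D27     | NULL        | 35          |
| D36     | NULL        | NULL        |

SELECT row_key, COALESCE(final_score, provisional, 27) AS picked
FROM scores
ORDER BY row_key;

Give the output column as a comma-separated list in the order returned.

row_key=D23: final_score=30 → 30
row_key=D25: final_score=NULL, provisional=NULL, → literal 27 → 27
row_key=D27: final_score=NULL, provisional=35 → 35
row_key=D36: final_score=NULL, provisional=NULL, → literal 27 → 27
row_key=D40: final_score=30 → 30
row_key=D49: final_score=73 → 73
row_key=D65: final_score=NULL, provisional=69 → 69
row_key=D77: final_score=NULL, provisional=15 → 15
row_key=D95: final_score=NULL, provisional=24 → 24

30, 27, 35, 27, 30, 73, 69, 15, 24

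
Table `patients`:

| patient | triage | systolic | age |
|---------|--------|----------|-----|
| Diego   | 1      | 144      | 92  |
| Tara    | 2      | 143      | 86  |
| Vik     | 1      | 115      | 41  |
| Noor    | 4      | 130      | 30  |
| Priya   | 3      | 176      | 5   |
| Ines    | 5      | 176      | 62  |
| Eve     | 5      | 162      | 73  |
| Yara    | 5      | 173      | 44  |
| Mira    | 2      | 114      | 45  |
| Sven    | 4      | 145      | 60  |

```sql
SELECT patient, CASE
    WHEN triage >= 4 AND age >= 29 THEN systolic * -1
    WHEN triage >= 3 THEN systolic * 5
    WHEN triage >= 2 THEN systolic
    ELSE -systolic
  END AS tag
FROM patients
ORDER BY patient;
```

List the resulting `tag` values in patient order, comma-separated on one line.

patient=Diego: ELSE → -144
patient=Eve: triage >= 4 AND age >= 29 → -162
patient=Ines: triage >= 4 AND age >= 29 → -176
patient=Mira: triage >= 2 → 114
patient=Noor: triage >= 4 AND age >= 29 → -130
patient=Priya: triage >= 3 → 880
patient=Sven: triage >= 4 AND age >= 29 → -145
patient=Tara: triage >= 2 → 143
patient=Vik: ELSE → -115
patient=Yara: triage >= 4 AND age >= 29 → -173

-144, -162, -176, 114, -130, 880, -145, 143, -115, -173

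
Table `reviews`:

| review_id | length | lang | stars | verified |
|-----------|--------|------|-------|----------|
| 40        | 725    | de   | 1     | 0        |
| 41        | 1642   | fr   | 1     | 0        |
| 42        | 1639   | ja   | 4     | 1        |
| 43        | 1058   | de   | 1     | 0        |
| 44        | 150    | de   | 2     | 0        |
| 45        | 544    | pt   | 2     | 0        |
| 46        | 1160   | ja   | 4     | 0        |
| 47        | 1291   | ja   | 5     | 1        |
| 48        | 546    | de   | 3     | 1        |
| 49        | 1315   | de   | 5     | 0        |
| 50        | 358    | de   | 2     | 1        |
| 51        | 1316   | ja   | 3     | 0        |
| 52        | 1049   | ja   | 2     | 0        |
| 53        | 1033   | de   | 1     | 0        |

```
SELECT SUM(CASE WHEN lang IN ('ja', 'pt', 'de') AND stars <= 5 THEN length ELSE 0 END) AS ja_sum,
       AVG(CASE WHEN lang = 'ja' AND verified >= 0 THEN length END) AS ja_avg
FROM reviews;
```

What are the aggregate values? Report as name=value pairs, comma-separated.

[ja_sum: lang IN ('ja', 'pt', 'de') AND stars <= 5]
review_id=40: ✓ → 725
review_id=41: ✗
review_id=42: ✓ → 1639
review_id=43: ✓ → 1058
review_id=44: ✓ → 150
review_id=45: ✓ → 544
review_id=46: ✓ → 1160
review_id=47: ✓ → 1291
review_id=48: ✓ → 546
review_id=49: ✓ → 1315
review_id=50: ✓ → 358
review_id=51: ✓ → 1316
review_id=52: ✓ → 1049
review_id=53: ✓ → 1033
ja_sum = 725 + 1639 + 1058 + 150 + 544 + 1160 + 1291 + 546 + 1315 + 358 + 1316 + 1049 + 1033 = 12184
—
[ja_avg: lang = 'ja' AND verified >= 0]
review_id=40: ✗
review_id=41: ✗
review_id=42: ✓ → 1639
review_id=43: ✗
review_id=44: ✗
review_id=45: ✗
review_id=46: ✓ → 1160
review_id=47: ✓ → 1291
review_id=48: ✗
review_id=49: ✗
review_id=50: ✗
review_id=51: ✓ → 1316
review_id=52: ✓ → 1049
review_id=53: ✗
ja_avg = (1639 + 1160 + 1291 + 1316 + 1049) / 5 = 1291

ja_sum=12184, ja_avg=1291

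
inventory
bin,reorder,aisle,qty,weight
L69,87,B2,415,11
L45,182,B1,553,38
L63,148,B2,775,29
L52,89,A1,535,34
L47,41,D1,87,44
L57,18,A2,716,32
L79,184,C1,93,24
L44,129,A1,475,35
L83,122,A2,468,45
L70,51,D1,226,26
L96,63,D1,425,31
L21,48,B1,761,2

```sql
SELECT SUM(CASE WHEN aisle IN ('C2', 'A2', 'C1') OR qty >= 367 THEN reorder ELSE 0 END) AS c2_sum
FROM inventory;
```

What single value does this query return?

bin=L69: ✓ → 87
bin=L45: ✓ → 182
bin=L63: ✓ → 148
bin=L52: ✓ → 89
bin=L47: ✗
bin=L57: ✓ → 18
bin=L79: ✓ → 184
bin=L44: ✓ → 129
bin=L83: ✓ → 122
bin=L70: ✗
bin=L96: ✓ → 63
bin=L21: ✓ → 48
c2_sum = 87 + 182 + 148 + 89 + 18 + 184 + 129 + 122 + 63 + 48 = 1070

1070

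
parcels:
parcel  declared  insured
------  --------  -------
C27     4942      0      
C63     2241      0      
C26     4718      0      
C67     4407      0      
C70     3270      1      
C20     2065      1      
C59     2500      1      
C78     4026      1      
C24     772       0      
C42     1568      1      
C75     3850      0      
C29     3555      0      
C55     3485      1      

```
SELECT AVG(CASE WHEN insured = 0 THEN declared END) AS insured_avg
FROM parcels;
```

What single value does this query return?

3497.8571428571

parcel=C27: ✓ → 4942
parcel=C63: ✓ → 2241
parcel=C26: ✓ → 4718
parcel=C67: ✓ → 4407
parcel=C70: ✗
parcel=C20: ✗
parcel=C59: ✗
parcel=C78: ✗
parcel=C24: ✓ → 772
parcel=C42: ✗
parcel=C75: ✓ → 3850
parcel=C29: ✓ → 3555
parcel=C55: ✗
insured_avg = (4942 + 2241 + 4718 + 4407 + 772 + 3850 + 3555) / 7 = 3497.8571428571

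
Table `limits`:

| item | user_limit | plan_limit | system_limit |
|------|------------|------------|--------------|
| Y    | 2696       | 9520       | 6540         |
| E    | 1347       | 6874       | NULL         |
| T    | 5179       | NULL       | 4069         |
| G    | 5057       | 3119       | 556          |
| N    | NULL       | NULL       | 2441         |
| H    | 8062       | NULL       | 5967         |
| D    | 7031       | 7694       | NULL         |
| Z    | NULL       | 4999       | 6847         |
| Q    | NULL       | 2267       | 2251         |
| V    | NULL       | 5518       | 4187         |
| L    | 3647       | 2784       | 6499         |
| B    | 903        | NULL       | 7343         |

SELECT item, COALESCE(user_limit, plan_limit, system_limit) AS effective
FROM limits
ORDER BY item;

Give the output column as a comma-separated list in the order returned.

903, 7031, 1347, 5057, 8062, 3647, 2441, 2267, 5179, 5518, 2696, 4999

item=B: user_limit=903 → 903
item=D: user_limit=7031 → 7031
item=E: user_limit=1347 → 1347
item=G: user_limit=5057 → 5057
item=H: user_limit=8062 → 8062
item=L: user_limit=3647 → 3647
item=N: user_limit=NULL, plan_limit=NULL, system_limit=2441 → 2441
item=Q: user_limit=NULL, plan_limit=2267 → 2267
item=T: user_limit=5179 → 5179
item=V: user_limit=NULL, plan_limit=5518 → 5518
item=Y: user_limit=2696 → 2696
item=Z: user_limit=NULL, plan_limit=4999 → 4999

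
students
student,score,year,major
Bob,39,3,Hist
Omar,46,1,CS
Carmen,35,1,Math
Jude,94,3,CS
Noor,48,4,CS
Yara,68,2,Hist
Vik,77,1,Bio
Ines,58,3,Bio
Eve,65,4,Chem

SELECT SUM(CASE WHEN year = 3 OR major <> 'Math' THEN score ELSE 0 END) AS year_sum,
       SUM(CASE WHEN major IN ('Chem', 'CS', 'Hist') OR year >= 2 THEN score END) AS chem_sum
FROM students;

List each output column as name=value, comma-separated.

[year_sum: year = 3 OR major <> 'Math']
student=Bob: ✓ → 39
student=Omar: ✓ → 46
student=Carmen: ✗
student=Jude: ✓ → 94
student=Noor: ✓ → 48
student=Yara: ✓ → 68
student=Vik: ✓ → 77
student=Ines: ✓ → 58
student=Eve: ✓ → 65
year_sum = 39 + 46 + 94 + 48 + 68 + 77 + 58 + 65 = 495
—
[chem_sum: major IN ('Chem', 'CS', 'Hist') OR year >= 2]
student=Bob: ✓ → 39
student=Omar: ✓ → 46
student=Carmen: ✗
student=Jude: ✓ → 94
student=Noor: ✓ → 48
student=Yara: ✓ → 68
student=Vik: ✗
student=Ines: ✓ → 58
student=Eve: ✓ → 65
chem_sum = 39 + 46 + 94 + 48 + 68 + 58 + 65 = 418

year_sum=495, chem_sum=418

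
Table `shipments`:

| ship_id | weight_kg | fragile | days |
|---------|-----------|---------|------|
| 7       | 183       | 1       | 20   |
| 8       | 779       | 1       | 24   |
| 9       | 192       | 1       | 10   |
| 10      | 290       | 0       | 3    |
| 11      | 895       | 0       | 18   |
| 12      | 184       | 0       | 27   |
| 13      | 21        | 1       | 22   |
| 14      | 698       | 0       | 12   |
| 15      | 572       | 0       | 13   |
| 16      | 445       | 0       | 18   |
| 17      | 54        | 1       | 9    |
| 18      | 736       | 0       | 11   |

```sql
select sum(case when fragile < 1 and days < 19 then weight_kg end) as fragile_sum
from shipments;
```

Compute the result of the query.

3636

ship_id=7: ✗
ship_id=8: ✗
ship_id=9: ✗
ship_id=10: ✓ → 290
ship_id=11: ✓ → 895
ship_id=12: ✗
ship_id=13: ✗
ship_id=14: ✓ → 698
ship_id=15: ✓ → 572
ship_id=16: ✓ → 445
ship_id=17: ✗
ship_id=18: ✓ → 736
fragile_sum = 290 + 895 + 698 + 572 + 445 + 736 = 3636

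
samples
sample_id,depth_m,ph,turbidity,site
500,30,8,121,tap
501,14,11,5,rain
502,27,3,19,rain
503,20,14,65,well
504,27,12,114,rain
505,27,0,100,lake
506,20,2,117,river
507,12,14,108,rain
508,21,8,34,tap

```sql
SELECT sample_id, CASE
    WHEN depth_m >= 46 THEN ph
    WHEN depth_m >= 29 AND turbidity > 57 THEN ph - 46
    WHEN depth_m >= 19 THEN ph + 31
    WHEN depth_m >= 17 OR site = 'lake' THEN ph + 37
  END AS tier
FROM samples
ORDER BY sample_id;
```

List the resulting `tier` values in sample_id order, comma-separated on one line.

sample_id=500: depth_m >= 29 AND turbidity > 57 → -38
sample_id=501: (no match → NULL) → NULL
sample_id=502: depth_m >= 19 → 34
sample_id=503: depth_m >= 19 → 45
sample_id=504: depth_m >= 19 → 43
sample_id=505: depth_m >= 19 → 31
sample_id=506: depth_m >= 19 → 33
sample_id=507: (no match → NULL) → NULL
sample_id=508: depth_m >= 19 → 39

-38, NULL, 34, 45, 43, 31, 33, NULL, 39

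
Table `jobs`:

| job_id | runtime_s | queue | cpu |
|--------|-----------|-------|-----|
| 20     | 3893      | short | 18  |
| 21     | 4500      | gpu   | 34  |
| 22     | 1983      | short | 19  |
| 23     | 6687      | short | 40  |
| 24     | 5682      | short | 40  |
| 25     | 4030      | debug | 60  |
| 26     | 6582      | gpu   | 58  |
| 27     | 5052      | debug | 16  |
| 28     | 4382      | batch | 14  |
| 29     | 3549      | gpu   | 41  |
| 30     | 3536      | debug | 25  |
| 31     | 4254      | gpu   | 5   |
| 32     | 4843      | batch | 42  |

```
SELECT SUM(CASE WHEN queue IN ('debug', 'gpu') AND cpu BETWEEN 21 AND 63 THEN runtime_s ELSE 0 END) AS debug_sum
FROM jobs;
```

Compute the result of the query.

22197

job_id=20: ✗
job_id=21: ✓ → 4500
job_id=22: ✗
job_id=23: ✗
job_id=24: ✗
job_id=25: ✓ → 4030
job_id=26: ✓ → 6582
job_id=27: ✗
job_id=28: ✗
job_id=29: ✓ → 3549
job_id=30: ✓ → 3536
job_id=31: ✗
job_id=32: ✗
debug_sum = 4500 + 4030 + 6582 + 3549 + 3536 = 22197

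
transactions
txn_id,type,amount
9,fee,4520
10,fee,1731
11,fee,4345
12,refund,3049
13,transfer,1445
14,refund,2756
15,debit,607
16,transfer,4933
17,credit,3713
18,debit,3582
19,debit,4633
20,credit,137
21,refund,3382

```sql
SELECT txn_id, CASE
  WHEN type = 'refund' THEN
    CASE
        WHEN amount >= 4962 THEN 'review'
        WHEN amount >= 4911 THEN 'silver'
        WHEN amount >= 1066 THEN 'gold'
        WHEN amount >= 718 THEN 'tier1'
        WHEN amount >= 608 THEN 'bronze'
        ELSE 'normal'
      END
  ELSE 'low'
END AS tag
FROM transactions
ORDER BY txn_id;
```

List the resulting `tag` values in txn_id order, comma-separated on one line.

txn_id=9: type='fee' → outer ELSE → low
txn_id=10: type='fee' → outer ELSE → low
txn_id=11: type='fee' → outer ELSE → low
txn_id=12: type='refund' → inner[amount >= 1066] → gold
txn_id=13: type='transfer' → outer ELSE → low
txn_id=14: type='refund' → inner[amount >= 1066] → gold
txn_id=15: type='debit' → outer ELSE → low
txn_id=16: type='transfer' → outer ELSE → low
txn_id=17: type='credit' → outer ELSE → low
txn_id=18: type='debit' → outer ELSE → low
txn_id=19: type='debit' → outer ELSE → low
txn_id=20: type='credit' → outer ELSE → low
txn_id=21: type='refund' → inner[amount >= 1066] → gold

low, low, low, gold, low, gold, low, low, low, low, low, low, gold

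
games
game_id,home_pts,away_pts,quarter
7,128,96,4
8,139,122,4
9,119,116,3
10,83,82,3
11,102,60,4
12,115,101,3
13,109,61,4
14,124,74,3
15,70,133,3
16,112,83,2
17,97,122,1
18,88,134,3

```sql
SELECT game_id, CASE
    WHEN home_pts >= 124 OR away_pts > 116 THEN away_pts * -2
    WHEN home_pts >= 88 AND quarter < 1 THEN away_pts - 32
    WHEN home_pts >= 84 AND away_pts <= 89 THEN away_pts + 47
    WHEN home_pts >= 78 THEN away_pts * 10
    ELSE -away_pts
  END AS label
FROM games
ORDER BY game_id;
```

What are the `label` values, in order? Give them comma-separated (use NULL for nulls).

game_id=7: home_pts >= 124 OR away_pts > 116 → -192
game_id=8: home_pts >= 124 OR away_pts > 116 → -244
game_id=9: home_pts >= 78 → 1160
game_id=10: home_pts >= 78 → 820
game_id=11: home_pts >= 84 AND away_pts <= 89 → 107
game_id=12: home_pts >= 78 → 1010
game_id=13: home_pts >= 84 AND away_pts <= 89 → 108
game_id=14: home_pts >= 124 OR away_pts > 116 → -148
game_id=15: home_pts >= 124 OR away_pts > 116 → -266
game_id=16: home_pts >= 84 AND away_pts <= 89 → 130
game_id=17: home_pts >= 124 OR away_pts > 116 → -244
game_id=18: home_pts >= 124 OR away_pts > 116 → -268

-192, -244, 1160, 820, 107, 1010, 108, -148, -266, 130, -244, -268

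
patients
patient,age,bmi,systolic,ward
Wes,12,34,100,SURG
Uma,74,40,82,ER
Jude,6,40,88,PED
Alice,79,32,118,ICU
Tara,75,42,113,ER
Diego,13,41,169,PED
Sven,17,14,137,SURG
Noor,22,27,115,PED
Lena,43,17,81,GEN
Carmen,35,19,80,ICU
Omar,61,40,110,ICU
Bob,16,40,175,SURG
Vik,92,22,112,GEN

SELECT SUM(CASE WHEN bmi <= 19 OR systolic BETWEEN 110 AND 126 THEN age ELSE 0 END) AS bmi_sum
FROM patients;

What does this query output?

424

patient=Wes: ✗
patient=Uma: ✗
patient=Jude: ✗
patient=Alice: ✓ → 79
patient=Tara: ✓ → 75
patient=Diego: ✗
patient=Sven: ✓ → 17
patient=Noor: ✓ → 22
patient=Lena: ✓ → 43
patient=Carmen: ✓ → 35
patient=Omar: ✓ → 61
patient=Bob: ✗
patient=Vik: ✓ → 92
bmi_sum = 79 + 75 + 17 + 22 + 43 + 35 + 61 + 92 = 424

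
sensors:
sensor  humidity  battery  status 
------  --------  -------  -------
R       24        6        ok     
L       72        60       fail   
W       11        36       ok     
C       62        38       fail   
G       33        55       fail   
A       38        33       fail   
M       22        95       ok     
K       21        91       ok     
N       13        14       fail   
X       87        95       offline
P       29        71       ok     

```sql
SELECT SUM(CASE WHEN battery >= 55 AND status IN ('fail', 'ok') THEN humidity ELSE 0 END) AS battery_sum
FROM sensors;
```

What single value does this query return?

sensor=R: ✗
sensor=L: ✓ → 72
sensor=W: ✗
sensor=C: ✗
sensor=G: ✓ → 33
sensor=A: ✗
sensor=M: ✓ → 22
sensor=K: ✓ → 21
sensor=N: ✗
sensor=X: ✗
sensor=P: ✓ → 29
battery_sum = 72 + 33 + 22 + 21 + 29 = 177

177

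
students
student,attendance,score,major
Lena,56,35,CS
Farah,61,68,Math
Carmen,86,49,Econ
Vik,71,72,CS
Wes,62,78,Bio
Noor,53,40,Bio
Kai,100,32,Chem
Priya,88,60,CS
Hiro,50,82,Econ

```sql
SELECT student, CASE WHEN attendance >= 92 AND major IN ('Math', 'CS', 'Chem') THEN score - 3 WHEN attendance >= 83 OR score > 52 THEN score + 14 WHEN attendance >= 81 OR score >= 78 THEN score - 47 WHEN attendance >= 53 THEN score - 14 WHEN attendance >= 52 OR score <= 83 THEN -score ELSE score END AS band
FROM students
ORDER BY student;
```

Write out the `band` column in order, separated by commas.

63, 82, 96, 29, 21, 26, 74, 86, 92

student=Carmen: attendance >= 83 OR score > 52 → 63
student=Farah: attendance >= 83 OR score > 52 → 82
student=Hiro: attendance >= 83 OR score > 52 → 96
student=Kai: attendance >= 92 AND major IN ('Math', 'CS', 'Chem') → 29
student=Lena: attendance >= 53 → 21
student=Noor: attendance >= 53 → 26
student=Priya: attendance >= 83 OR score > 52 → 74
student=Vik: attendance >= 83 OR score > 52 → 86
student=Wes: attendance >= 83 OR score > 52 → 92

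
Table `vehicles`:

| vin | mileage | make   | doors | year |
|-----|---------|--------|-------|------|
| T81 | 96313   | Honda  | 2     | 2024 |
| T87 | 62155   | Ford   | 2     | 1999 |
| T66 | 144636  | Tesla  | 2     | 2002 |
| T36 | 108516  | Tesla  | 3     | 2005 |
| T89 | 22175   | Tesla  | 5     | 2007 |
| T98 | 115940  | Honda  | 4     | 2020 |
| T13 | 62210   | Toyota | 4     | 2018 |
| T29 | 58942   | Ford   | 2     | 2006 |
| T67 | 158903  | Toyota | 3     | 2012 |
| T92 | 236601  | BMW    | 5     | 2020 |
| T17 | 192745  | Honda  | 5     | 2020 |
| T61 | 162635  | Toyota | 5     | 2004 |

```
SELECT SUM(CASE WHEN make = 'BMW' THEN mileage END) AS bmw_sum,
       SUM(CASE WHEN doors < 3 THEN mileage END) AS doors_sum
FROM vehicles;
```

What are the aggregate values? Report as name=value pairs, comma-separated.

bmw_sum=236601, doors_sum=362046

[bmw_sum: make = 'BMW']
vin=T81: ✗
vin=T87: ✗
vin=T66: ✗
vin=T36: ✗
vin=T89: ✗
vin=T98: ✗
vin=T13: ✗
vin=T29: ✗
vin=T67: ✗
vin=T92: ✓ → 236601
vin=T17: ✗
vin=T61: ✗
bmw_sum = 236601
—
[doors_sum: doors < 3]
vin=T81: ✓ → 96313
vin=T87: ✓ → 62155
vin=T66: ✓ → 144636
vin=T36: ✗
vin=T89: ✗
vin=T98: ✗
vin=T13: ✗
vin=T29: ✓ → 58942
vin=T67: ✗
vin=T92: ✗
vin=T17: ✗
vin=T61: ✗
doors_sum = 96313 + 62155 + 144636 + 58942 = 362046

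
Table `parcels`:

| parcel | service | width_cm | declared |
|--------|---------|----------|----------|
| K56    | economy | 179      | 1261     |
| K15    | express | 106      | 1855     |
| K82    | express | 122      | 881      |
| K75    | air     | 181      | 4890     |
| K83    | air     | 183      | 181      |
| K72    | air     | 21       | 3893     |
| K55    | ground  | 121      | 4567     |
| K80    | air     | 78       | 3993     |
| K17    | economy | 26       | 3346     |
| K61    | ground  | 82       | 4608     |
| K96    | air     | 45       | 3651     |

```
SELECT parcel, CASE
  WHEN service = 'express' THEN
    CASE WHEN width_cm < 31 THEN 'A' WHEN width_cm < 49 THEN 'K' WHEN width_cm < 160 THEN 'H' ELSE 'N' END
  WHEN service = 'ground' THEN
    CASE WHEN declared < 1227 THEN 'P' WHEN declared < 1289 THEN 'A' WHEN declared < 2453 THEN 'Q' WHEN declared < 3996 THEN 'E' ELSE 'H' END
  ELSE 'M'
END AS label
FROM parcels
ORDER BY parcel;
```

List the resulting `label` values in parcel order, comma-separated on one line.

H, M, H, M, H, M, M, M, H, M, M

parcel=K15: service='express' → inner[width_cm < 160] → H
parcel=K17: service='economy' → outer ELSE → M
parcel=K55: service='ground' → inner[ELSE] → H
parcel=K56: service='economy' → outer ELSE → M
parcel=K61: service='ground' → inner[ELSE] → H
parcel=K72: service='air' → outer ELSE → M
parcel=K75: service='air' → outer ELSE → M
parcel=K80: service='air' → outer ELSE → M
parcel=K82: service='express' → inner[width_cm < 160] → H
parcel=K83: service='air' → outer ELSE → M
parcel=K96: service='air' → outer ELSE → M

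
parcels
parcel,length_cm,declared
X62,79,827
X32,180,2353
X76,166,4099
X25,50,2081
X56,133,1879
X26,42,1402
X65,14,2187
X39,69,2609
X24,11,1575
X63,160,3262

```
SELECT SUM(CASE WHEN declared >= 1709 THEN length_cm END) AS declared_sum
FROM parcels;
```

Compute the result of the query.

parcel=X62: ✗
parcel=X32: ✓ → 180
parcel=X76: ✓ → 166
parcel=X25: ✓ → 50
parcel=X56: ✓ → 133
parcel=X26: ✗
parcel=X65: ✓ → 14
parcel=X39: ✓ → 69
parcel=X24: ✗
parcel=X63: ✓ → 160
declared_sum = 180 + 166 + 50 + 133 + 14 + 69 + 160 = 772

772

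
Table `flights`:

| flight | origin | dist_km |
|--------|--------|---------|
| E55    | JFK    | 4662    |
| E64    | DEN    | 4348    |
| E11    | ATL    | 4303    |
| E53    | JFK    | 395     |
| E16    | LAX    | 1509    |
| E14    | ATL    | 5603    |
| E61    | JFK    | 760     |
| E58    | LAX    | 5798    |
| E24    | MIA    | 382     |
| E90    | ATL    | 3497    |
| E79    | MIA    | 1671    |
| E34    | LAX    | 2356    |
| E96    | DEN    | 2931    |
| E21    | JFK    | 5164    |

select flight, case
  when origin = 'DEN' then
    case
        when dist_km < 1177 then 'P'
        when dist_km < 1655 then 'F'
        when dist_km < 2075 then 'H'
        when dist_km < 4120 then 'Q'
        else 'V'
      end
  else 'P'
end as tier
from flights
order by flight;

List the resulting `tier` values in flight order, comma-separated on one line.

P, P, P, P, P, P, P, P, P, P, V, P, P, Q

flight=E11: origin='ATL' → outer ELSE → P
flight=E14: origin='ATL' → outer ELSE → P
flight=E16: origin='LAX' → outer ELSE → P
flight=E21: origin='JFK' → outer ELSE → P
flight=E24: origin='MIA' → outer ELSE → P
flight=E34: origin='LAX' → outer ELSE → P
flight=E53: origin='JFK' → outer ELSE → P
flight=E55: origin='JFK' → outer ELSE → P
flight=E58: origin='LAX' → outer ELSE → P
flight=E61: origin='JFK' → outer ELSE → P
flight=E64: origin='DEN' → inner[ELSE] → V
flight=E79: origin='MIA' → outer ELSE → P
flight=E90: origin='ATL' → outer ELSE → P
flight=E96: origin='DEN' → inner[dist_km < 4120] → Q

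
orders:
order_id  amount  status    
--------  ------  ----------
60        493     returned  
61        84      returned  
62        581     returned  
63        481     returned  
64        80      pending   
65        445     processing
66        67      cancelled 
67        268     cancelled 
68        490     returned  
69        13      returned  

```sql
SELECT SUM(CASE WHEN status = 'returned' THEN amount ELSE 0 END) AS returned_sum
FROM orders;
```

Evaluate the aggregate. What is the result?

order_id=60: ✓ → 493
order_id=61: ✓ → 84
order_id=62: ✓ → 581
order_id=63: ✓ → 481
order_id=64: ✗
order_id=65: ✗
order_id=66: ✗
order_id=67: ✗
order_id=68: ✓ → 490
order_id=69: ✓ → 13
returned_sum = 493 + 84 + 581 + 481 + 490 + 13 = 2142

2142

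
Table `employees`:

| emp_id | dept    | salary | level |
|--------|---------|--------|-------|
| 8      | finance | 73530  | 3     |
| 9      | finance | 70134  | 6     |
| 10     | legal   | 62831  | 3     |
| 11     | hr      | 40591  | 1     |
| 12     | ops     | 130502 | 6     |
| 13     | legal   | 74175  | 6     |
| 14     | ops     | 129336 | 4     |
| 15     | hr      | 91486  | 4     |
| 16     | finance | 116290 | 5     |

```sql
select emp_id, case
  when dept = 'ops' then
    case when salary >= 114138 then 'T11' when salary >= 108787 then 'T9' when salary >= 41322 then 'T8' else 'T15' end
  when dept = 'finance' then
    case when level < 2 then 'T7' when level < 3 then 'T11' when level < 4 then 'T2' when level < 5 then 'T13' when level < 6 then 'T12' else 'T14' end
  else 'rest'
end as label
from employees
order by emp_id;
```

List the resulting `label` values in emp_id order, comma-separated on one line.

emp_id=8: dept='finance' → inner[level < 4] → T2
emp_id=9: dept='finance' → inner[ELSE] → T14
emp_id=10: dept='legal' → outer ELSE → rest
emp_id=11: dept='hr' → outer ELSE → rest
emp_id=12: dept='ops' → inner[salary >= 114138] → T11
emp_id=13: dept='legal' → outer ELSE → rest
emp_id=14: dept='ops' → inner[salary >= 114138] → T11
emp_id=15: dept='hr' → outer ELSE → rest
emp_id=16: dept='finance' → inner[level < 6] → T12

T2, T14, rest, rest, T11, rest, T11, rest, T12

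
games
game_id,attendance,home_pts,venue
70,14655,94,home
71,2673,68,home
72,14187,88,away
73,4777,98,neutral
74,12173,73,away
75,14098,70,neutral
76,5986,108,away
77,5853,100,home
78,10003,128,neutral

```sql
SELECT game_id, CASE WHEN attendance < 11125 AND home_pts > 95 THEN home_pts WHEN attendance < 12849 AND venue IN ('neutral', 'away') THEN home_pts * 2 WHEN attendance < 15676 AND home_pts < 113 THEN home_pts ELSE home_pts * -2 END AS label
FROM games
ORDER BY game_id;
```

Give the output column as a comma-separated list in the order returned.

94, 68, 88, 98, 146, 70, 108, 100, 128

game_id=70: attendance < 15676 AND home_pts < 113 → 94
game_id=71: attendance < 15676 AND home_pts < 113 → 68
game_id=72: attendance < 15676 AND home_pts < 113 → 88
game_id=73: attendance < 11125 AND home_pts > 95 → 98
game_id=74: attendance < 12849 AND venue IN ('neutral', 'away') → 146
game_id=75: attendance < 15676 AND home_pts < 113 → 70
game_id=76: attendance < 11125 AND home_pts > 95 → 108
game_id=77: attendance < 11125 AND home_pts > 95 → 100
game_id=78: attendance < 11125 AND home_pts > 95 → 128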